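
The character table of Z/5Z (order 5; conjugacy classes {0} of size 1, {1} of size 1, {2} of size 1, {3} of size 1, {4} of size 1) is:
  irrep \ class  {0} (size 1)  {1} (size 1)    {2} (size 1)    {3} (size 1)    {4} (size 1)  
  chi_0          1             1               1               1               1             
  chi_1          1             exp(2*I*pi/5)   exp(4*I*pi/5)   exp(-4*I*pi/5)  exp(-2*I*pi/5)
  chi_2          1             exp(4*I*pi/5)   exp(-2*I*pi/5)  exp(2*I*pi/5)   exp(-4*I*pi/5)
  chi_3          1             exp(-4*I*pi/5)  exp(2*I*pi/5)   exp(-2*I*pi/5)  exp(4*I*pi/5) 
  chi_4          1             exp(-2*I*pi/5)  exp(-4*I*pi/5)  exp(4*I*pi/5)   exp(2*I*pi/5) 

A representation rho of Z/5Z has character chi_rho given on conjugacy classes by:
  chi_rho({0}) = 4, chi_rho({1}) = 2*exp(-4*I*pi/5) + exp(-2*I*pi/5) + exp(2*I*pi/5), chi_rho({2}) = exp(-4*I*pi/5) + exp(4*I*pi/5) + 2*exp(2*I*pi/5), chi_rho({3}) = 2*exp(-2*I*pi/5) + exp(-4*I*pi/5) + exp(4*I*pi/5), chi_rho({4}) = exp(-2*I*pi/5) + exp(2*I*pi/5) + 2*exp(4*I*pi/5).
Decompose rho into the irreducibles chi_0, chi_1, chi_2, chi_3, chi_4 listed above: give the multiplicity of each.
Multiplicities: chi_0: 0, chi_1: 1, chi_2: 0, chi_3: 2, chi_4: 1.

Working: Use <chi_rho, chi> = (1/|G|) sum_C |C| * chi_rho(C) * conj(chi(C)) with |G| = 5 for each irreducible chi in the table:
  <chi_rho, chi_0> = (1/5)[1*(4)*conj(1) + 1*(2*exp(-4*I*pi/5) + exp(-2*I*pi/5) + exp(2*I*pi/5))*conj(1) + 1*(exp(-4*I*pi/5) + exp(4*I*pi/5) + 2*exp(2*I*pi/5))*conj(1) + 1*(2*exp(-2*I*pi/5) + exp(-4*I*pi/5) + exp(4*I*pi/5))*conj(1) + 1*(exp(-2*I*pi/5) + exp(2*I*pi/5) + 2*exp(4*I*pi/5))*conj(1)]
      = (1/5)[(4) + (2*exp(-4*I*pi/5) + exp(-2*I*pi/5) + exp(2*I*pi/5)) + (exp(-4*I*pi/5) + exp(4*I*pi/5) + 2*exp(2*I*pi/5)) + (2*exp(-2*I*pi/5) + exp(-4*I*pi/5) + exp(4*I*pi/5)) + (exp(-2*I*pi/5) + exp(2*I*pi/5) + 2*exp(4*I*pi/5))] = 0/5 = 0
  <chi_rho, chi_1> = (1/5)[1*(4)*conj(1) + 1*(2*exp(-4*I*pi/5) + exp(-2*I*pi/5) + exp(2*I*pi/5))*conj(exp(2*I*pi/5)) + 1*(exp(-4*I*pi/5) + exp(4*I*pi/5) + 2*exp(2*I*pi/5))*conj(exp(4*I*pi/5)) + 1*(2*exp(-2*I*pi/5) + exp(-4*I*pi/5) + exp(4*I*pi/5))*conj(exp(-4*I*pi/5)) + 1*(exp(-2*I*pi/5) + exp(2*I*pi/5) + 2*exp(4*I*pi/5))*conj(exp(-2*I*pi/5))]
      = (1/5)[(4) + (1 + exp(-4*I*pi/5) + 2*exp(4*I*pi/5)) + (1 + 2*exp(-2*I*pi/5) + exp(2*I*pi/5)) + (1 + exp(-2*I*pi/5) + 2*exp(2*I*pi/5)) + (1 + 2*exp(-4*I*pi/5) + exp(4*I*pi/5))] = 5/5 = 1
  <chi_rho, chi_2> = (1/5)[1*(4)*conj(1) + 1*(2*exp(-4*I*pi/5) + exp(-2*I*pi/5) + exp(2*I*pi/5))*conj(exp(4*I*pi/5)) + 1*(exp(-4*I*pi/5) + exp(4*I*pi/5) + 2*exp(2*I*pi/5))*conj(exp(-2*I*pi/5)) + 1*(2*exp(-2*I*pi/5) + exp(-4*I*pi/5) + exp(4*I*pi/5))*conj(exp(2*I*pi/5)) + 1*(exp(-2*I*pi/5) + exp(2*I*pi/5) + 2*exp(4*I*pi/5))*conj(exp(-4*I*pi/5))]
      = (1/5)[(4) + (exp(-2*I*pi/5) + exp(4*I*pi/5) + 2*exp(2*I*pi/5)) + (exp(-2*I*pi/5) + exp(-4*I*pi/5) + 2*exp(4*I*pi/5)) + (2*exp(-4*I*pi/5) + exp(4*I*pi/5) + exp(2*I*pi/5)) + (2*exp(-2*I*pi/5) + exp(-4*I*pi/5) + exp(2*I*pi/5))] = 0/5 = 0
  <chi_rho, chi_3> = (1/5)[1*(4)*conj(1) + 1*(2*exp(-4*I*pi/5) + exp(-2*I*pi/5) + exp(2*I*pi/5))*conj(exp(-4*I*pi/5)) + 1*(exp(-4*I*pi/5) + exp(4*I*pi/5) + 2*exp(2*I*pi/5))*conj(exp(2*I*pi/5)) + 1*(2*exp(-2*I*pi/5) + exp(-4*I*pi/5) + exp(4*I*pi/5))*conj(exp(-2*I*pi/5)) + 1*(exp(-2*I*pi/5) + exp(2*I*pi/5) + 2*exp(4*I*pi/5))*conj(exp(4*I*pi/5))]
      = (1/5)[(4) + (2 + exp(-4*I*pi/5) + exp(2*I*pi/5)) + (2 + exp(4*I*pi/5) + exp(2*I*pi/5)) + (2 + exp(-2*I*pi/5) + exp(-4*I*pi/5)) + (2 + exp(-2*I*pi/5) + exp(4*I*pi/5))] = 10/5 = 2
  <chi_rho, chi_4> = (1/5)[1*(4)*conj(1) + 1*(2*exp(-4*I*pi/5) + exp(-2*I*pi/5) + exp(2*I*pi/5))*conj(exp(-2*I*pi/5)) + 1*(exp(-4*I*pi/5) + exp(4*I*pi/5) + 2*exp(2*I*pi/5))*conj(exp(-4*I*pi/5)) + 1*(2*exp(-2*I*pi/5) + exp(-4*I*pi/5) + exp(4*I*pi/5))*conj(exp(4*I*pi/5)) + 1*(exp(-2*I*pi/5) + exp(2*I*pi/5) + 2*exp(4*I*pi/5))*conj(exp(2*I*pi/5))]
      = (1/5)[(4) + (1 + 2*exp(-2*I*pi/5) + exp(4*I*pi/5)) + (1 + 2*exp(-4*I*pi/5) + exp(-2*I*pi/5)) + (1 + exp(2*I*pi/5) + 2*exp(4*I*pi/5)) + (1 + exp(-4*I*pi/5) + 2*exp(2*I*pi/5))] = 5/5 = 1
(Exp terms are combined using exp(i*s)*conj(exp(i*t)) = exp(i*(s-t)), and sums of them are collapsed using the identity that for every m > 1 the m distinct m-th roots of unity sum to 0, e.g. 1 + exp(2*I*pi/3) + exp(-2*I*pi/3) = 0.)
Dimension check: dim(rho) = sum (mult * dim) = 0*1 + 1*1 + 0*1 + 2*1 + 1*1 = 4 = chi_rho(e) = 4.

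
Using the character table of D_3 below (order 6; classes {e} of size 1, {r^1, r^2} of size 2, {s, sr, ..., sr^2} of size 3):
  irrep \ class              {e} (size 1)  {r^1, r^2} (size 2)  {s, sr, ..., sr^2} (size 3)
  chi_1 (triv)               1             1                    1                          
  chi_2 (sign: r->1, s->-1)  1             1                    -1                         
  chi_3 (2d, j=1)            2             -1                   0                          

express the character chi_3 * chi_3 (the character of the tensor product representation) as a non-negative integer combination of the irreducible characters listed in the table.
chi_3 tensor chi_3 = chi_1 + chi_2 + chi_3 (all other irreducibles have multiplicity 0).

Justification: The character of a tensor product is the pointwise product (chi_3 * chi_3)(C) = chi_3(C) * chi_3(C):
  {e}: (2)*(2), {r^1, r^2}: (-1)*(-1), {s, sr, ..., sr^2}: (0)*(0)
so (chi_3 * chi_3) takes values
  {e} -> 4, {r^1, r^2} -> 1, {s, sr, ..., sr^2} -> 0.
Now take the inner product of this character with each irreducible chi from the table, <chi_3*chi_3, chi> = (1/6) sum_C |C| (chi_3*chi_3)(C) conj(chi(C)):
  <chi_3*chi_3, chi_1> = (1/6)[1*(4)*conj(1) + 2*(1)*conj(1) + 3*(0)*conj(1)]
      = (1/6)[(4) + (2) + (0)] = 6/6 = 1
  <chi_3*chi_3, chi_2> = (1/6)[1*(4)*conj(1) + 2*(1)*conj(1) + 3*(0)*conj(-1)]
      = (1/6)[(4) + (2) + (0)] = 6/6 = 1
  <chi_3*chi_3, chi_3> = (1/6)[1*(4)*conj(2) + 2*(1)*conj(-1) + 3*(0)*conj(0)]
      = (1/6)[(8) + (-2) + (0)] = 6/6 = 1
Hence the multiplicities are chi_1: 1, chi_2: 1, chi_3: 1. Dimension check: dim(chi_3)*dim(chi_3) = 2*2 = 4 and sum (mult * dim) = 1*1 + 1*1 + 1*2 = 4.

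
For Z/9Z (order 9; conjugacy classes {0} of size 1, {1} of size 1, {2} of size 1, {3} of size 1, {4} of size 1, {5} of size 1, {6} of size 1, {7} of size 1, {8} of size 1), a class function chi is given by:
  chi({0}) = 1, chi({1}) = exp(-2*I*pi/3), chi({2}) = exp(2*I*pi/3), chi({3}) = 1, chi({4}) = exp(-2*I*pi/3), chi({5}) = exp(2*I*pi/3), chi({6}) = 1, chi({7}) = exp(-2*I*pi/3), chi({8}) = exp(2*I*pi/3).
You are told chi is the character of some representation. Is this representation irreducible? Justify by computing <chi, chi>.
Irreducible: <chi, chi> = 1.

Justification: <chi, chi> = (1/|G|) sum_C |C| * |chi(C)|^2 = (1/9)[1*|1|^2 + 1*|exp(-2*I*pi/3)|^2 + 1*|exp(2*I*pi/3)|^2 + 1*|1|^2 + 1*|exp(-2*I*pi/3)|^2 + 1*|exp(2*I*pi/3)|^2 + 1*|1|^2 + 1*|exp(-2*I*pi/3)|^2 + 1*|exp(2*I*pi/3)|^2]
  = (1/9)[(1) + (1) + (1) + (1) + (1) + (1) + (1) + (1) + (1)] = 9/9 = 1.
(Exp terms are combined using exp(i*s)*conj(exp(i*t)) = exp(i*(s-t)), and sums of them are collapsed using the identity that for every m > 1 the m distinct m-th roots of unity sum to 0, e.g. 1 + exp(2*I*pi/3) + exp(-2*I*pi/3) = 0.)
A character is irreducible iff <chi, chi> = 1, so this representation is irreducible.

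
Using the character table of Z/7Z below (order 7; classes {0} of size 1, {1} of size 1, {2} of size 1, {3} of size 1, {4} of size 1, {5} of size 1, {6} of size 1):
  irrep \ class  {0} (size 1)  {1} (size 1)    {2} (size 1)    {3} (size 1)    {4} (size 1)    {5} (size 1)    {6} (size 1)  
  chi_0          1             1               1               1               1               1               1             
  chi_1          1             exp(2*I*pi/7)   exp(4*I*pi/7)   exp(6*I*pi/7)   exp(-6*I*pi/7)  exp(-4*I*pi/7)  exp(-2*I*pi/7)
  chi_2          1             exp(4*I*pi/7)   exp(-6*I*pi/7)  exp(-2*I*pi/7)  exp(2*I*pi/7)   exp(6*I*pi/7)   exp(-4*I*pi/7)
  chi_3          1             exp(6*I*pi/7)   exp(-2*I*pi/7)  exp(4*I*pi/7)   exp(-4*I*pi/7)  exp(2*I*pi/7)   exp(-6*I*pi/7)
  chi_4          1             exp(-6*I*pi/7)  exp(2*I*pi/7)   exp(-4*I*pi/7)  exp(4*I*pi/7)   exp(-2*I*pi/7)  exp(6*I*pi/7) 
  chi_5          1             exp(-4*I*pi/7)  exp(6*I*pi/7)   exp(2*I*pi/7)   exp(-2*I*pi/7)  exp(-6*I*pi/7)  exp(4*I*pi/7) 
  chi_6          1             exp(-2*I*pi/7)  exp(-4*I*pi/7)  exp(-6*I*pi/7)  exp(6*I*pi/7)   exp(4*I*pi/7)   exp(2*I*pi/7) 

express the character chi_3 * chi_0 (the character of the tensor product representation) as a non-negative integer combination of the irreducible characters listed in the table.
chi_3 tensor chi_0 = chi_3 (all other irreducibles have multiplicity 0).

Explanation: The character of a tensor product is the pointwise product (chi_3 * chi_0)(C) = chi_3(C) * chi_0(C):
  {0}: (1)*(1), {1}: (exp(6*I*pi/7))*(1), {2}: (exp(-2*I*pi/7))*(1), {3}: (exp(4*I*pi/7))*(1), {4}: (exp(-4*I*pi/7))*(1), {5}: (exp(2*I*pi/7))*(1), {6}: (exp(-6*I*pi/7))*(1)
so (chi_3 * chi_0) takes values
  {0} -> 1, {1} -> exp(6*I*pi/7), {2} -> exp(-2*I*pi/7), {3} -> exp(4*I*pi/7), {4} -> exp(-4*I*pi/7), {5} -> exp(2*I*pi/7), {6} -> exp(-6*I*pi/7).
Now take the inner product of this character with each irreducible chi from the table, <chi_3*chi_0, chi> = (1/7) sum_C |C| (chi_3*chi_0)(C) conj(chi(C)):
  <chi_3*chi_0, chi_0> = (1/7)[1*(1)*conj(1) + 1*(exp(6*I*pi/7))*conj(1) + 1*(exp(-2*I*pi/7))*conj(1) + 1*(exp(4*I*pi/7))*conj(1) + 1*(exp(-4*I*pi/7))*conj(1) + 1*(exp(2*I*pi/7))*conj(1) + 1*(exp(-6*I*pi/7))*conj(1)]
      = (1/7)[(1) + (exp(6*I*pi/7)) + (exp(-2*I*pi/7)) + (exp(4*I*pi/7)) + (exp(-4*I*pi/7)) + (exp(2*I*pi/7)) + (exp(-6*I*pi/7))] = 0/7 = 0
  <chi_3*chi_0, chi_1> = (1/7)[1*(1)*conj(1) + 1*(exp(6*I*pi/7))*conj(exp(2*I*pi/7)) + 1*(exp(-2*I*pi/7))*conj(exp(4*I*pi/7)) + 1*(exp(4*I*pi/7))*conj(exp(6*I*pi/7)) + 1*(exp(-4*I*pi/7))*conj(exp(-6*I*pi/7)) + 1*(exp(2*I*pi/7))*conj(exp(-4*I*pi/7)) + 1*(exp(-6*I*pi/7))*conj(exp(-2*I*pi/7))]
      = (1/7)[(1) + (exp(4*I*pi/7)) + (exp(-6*I*pi/7)) + (exp(-2*I*pi/7)) + (exp(2*I*pi/7)) + (exp(6*I*pi/7)) + (exp(-4*I*pi/7))] = 0/7 = 0
  <chi_3*chi_0, chi_2> = (1/7)[1*(1)*conj(1) + 1*(exp(6*I*pi/7))*conj(exp(4*I*pi/7)) + 1*(exp(-2*I*pi/7))*conj(exp(-6*I*pi/7)) + 1*(exp(4*I*pi/7))*conj(exp(-2*I*pi/7)) + 1*(exp(-4*I*pi/7))*conj(exp(2*I*pi/7)) + 1*(exp(2*I*pi/7))*conj(exp(6*I*pi/7)) + 1*(exp(-6*I*pi/7))*conj(exp(-4*I*pi/7))]
      = (1/7)[(1) + (exp(2*I*pi/7)) + (exp(4*I*pi/7)) + (exp(6*I*pi/7)) + (exp(-6*I*pi/7)) + (exp(-4*I*pi/7)) + (exp(-2*I*pi/7))] = 0/7 = 0
  <chi_3*chi_0, chi_3> = (1/7)[1*(1)*conj(1) + 1*(exp(6*I*pi/7))*conj(exp(6*I*pi/7)) + 1*(exp(-2*I*pi/7))*conj(exp(-2*I*pi/7)) + 1*(exp(4*I*pi/7))*conj(exp(4*I*pi/7)) + 1*(exp(-4*I*pi/7))*conj(exp(-4*I*pi/7)) + 1*(exp(2*I*pi/7))*conj(exp(2*I*pi/7)) + 1*(exp(-6*I*pi/7))*conj(exp(-6*I*pi/7))]
      = (1/7)[(1) + (1) + (1) + (1) + (1) + (1) + (1)] = 7/7 = 1
  <chi_3*chi_0, chi_4> = (1/7)[1*(1)*conj(1) + 1*(exp(6*I*pi/7))*conj(exp(-6*I*pi/7)) + 1*(exp(-2*I*pi/7))*conj(exp(2*I*pi/7)) + 1*(exp(4*I*pi/7))*conj(exp(-4*I*pi/7)) + 1*(exp(-4*I*pi/7))*conj(exp(4*I*pi/7)) + 1*(exp(2*I*pi/7))*conj(exp(-2*I*pi/7)) + 1*(exp(-6*I*pi/7))*conj(exp(6*I*pi/7))]
      = (1/7)[(1) + (exp(-2*I*pi/7)) + (exp(-4*I*pi/7)) + (exp(-6*I*pi/7)) + (exp(6*I*pi/7)) + (exp(4*I*pi/7)) + (exp(2*I*pi/7))] = 0/7 = 0
  <chi_3*chi_0, chi_5> = (1/7)[1*(1)*conj(1) + 1*(exp(6*I*pi/7))*conj(exp(-4*I*pi/7)) + 1*(exp(-2*I*pi/7))*conj(exp(6*I*pi/7)) + 1*(exp(4*I*pi/7))*conj(exp(2*I*pi/7)) + 1*(exp(-4*I*pi/7))*conj(exp(-2*I*pi/7)) + 1*(exp(2*I*pi/7))*conj(exp(-6*I*pi/7)) + 1*(exp(-6*I*pi/7))*conj(exp(4*I*pi/7))]
      = (1/7)[(1) + (exp(-4*I*pi/7)) + (exp(6*I*pi/7)) + (exp(2*I*pi/7)) + (exp(-2*I*pi/7)) + (exp(-6*I*pi/7)) + (exp(4*I*pi/7))] = 0/7 = 0
  <chi_3*chi_0, chi_6> = (1/7)[1*(1)*conj(1) + 1*(exp(6*I*pi/7))*conj(exp(-2*I*pi/7)) + 1*(exp(-2*I*pi/7))*conj(exp(-4*I*pi/7)) + 1*(exp(4*I*pi/7))*conj(exp(-6*I*pi/7)) + 1*(exp(-4*I*pi/7))*conj(exp(6*I*pi/7)) + 1*(exp(2*I*pi/7))*conj(exp(4*I*pi/7)) + 1*(exp(-6*I*pi/7))*conj(exp(2*I*pi/7))]
      = (1/7)[(1) + (exp(-6*I*pi/7)) + (exp(2*I*pi/7)) + (exp(-4*I*pi/7)) + (exp(4*I*pi/7)) + (exp(-2*I*pi/7)) + (exp(6*I*pi/7))] = 0/7 = 0
(Exp terms are combined using exp(i*s)*conj(exp(i*t)) = exp(i*(s-t)), and sums of them are collapsed using the identity that for every m > 1 the m distinct m-th roots of unity sum to 0, e.g. 1 + exp(2*I*pi/3) + exp(-2*I*pi/3) = 0.)
Hence the multiplicities are chi_3: 1. Dimension check: dim(chi_3)*dim(chi_0) = 1*1 = 1 and sum (mult * dim) = 1*1 = 1.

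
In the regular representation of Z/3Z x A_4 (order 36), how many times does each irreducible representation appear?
Each irreducible V_i of dimension d_i appears with multiplicity d_i, i.e. rho_reg = (direct sum over all irreducibles V_i) d_i V_i. The irreducible dimensions for Z/3Z x A_4 are 1, 1, 1, 1, 1, 1, 1, 1, 1, 3, 3, 3: 9 irreducibles of dimension 1, each with multiplicity 1; 3 irreducibles of dimension 3, each with multiplicity 3. Total dimension 9*1*1 + 3*3*3 = 36 = |G|.

Solution. General theorem: in the regular representation of a finite group G, each irreducible appears with multiplicity equal to its dimension. Check: dim(rho_reg) = sum d_i^2 = 1 + 1 + 1 + 1 + 1 + 1 + 1 + 1 + 1 + 9 + 9 + 9 = 36 = |G|.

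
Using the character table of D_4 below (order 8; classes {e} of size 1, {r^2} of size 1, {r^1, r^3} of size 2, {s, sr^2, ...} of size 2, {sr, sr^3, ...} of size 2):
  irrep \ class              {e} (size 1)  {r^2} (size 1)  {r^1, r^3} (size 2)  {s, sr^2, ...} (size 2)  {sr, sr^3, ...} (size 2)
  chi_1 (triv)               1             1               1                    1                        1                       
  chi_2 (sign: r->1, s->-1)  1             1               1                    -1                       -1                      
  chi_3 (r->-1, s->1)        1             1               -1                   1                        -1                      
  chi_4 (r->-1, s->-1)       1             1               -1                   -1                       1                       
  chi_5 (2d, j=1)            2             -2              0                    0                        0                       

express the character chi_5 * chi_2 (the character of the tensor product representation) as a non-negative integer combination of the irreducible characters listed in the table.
chi_5 tensor chi_2 = chi_5 (all other irreducibles have multiplicity 0).

The character of a tensor product is the pointwise product (chi_5 * chi_2)(C) = chi_5(C) * chi_2(C):
  {e}: (2)*(1), {r^2}: (-2)*(1), {r^1, r^3}: (0)*(1), {s, sr^2, ...}: (0)*(-1), {sr, sr^3, ...}: (0)*(-1)
so (chi_5 * chi_2) takes values
  {e} -> 2, {r^2} -> -2, {r^1, r^3} -> 0, {s, sr^2, ...} -> 0, {sr, sr^3, ...} -> 0.
Now take the inner product of this character with each irreducible chi from the table, <chi_5*chi_2, chi> = (1/8) sum_C |C| (chi_5*chi_2)(C) conj(chi(C)):
  <chi_5*chi_2, chi_1> = (1/8)[1*(2)*conj(1) + 1*(-2)*conj(1) + 2*(0)*conj(1) + 2*(0)*conj(1) + 2*(0)*conj(1)]
      = (1/8)[(2) + (-2) + (0) + (0) + (0)] = 0/8 = 0
  <chi_5*chi_2, chi_2> = (1/8)[1*(2)*conj(1) + 1*(-2)*conj(1) + 2*(0)*conj(1) + 2*(0)*conj(-1) + 2*(0)*conj(-1)]
      = (1/8)[(2) + (-2) + (0) + (0) + (0)] = 0/8 = 0
  <chi_5*chi_2, chi_3> = (1/8)[1*(2)*conj(1) + 1*(-2)*conj(1) + 2*(0)*conj(-1) + 2*(0)*conj(1) + 2*(0)*conj(-1)]
      = (1/8)[(2) + (-2) + (0) + (0) + (0)] = 0/8 = 0
  <chi_5*chi_2, chi_4> = (1/8)[1*(2)*conj(1) + 1*(-2)*conj(1) + 2*(0)*conj(-1) + 2*(0)*conj(-1) + 2*(0)*conj(1)]
      = (1/8)[(2) + (-2) + (0) + (0) + (0)] = 0/8 = 0
  <chi_5*chi_2, chi_5> = (1/8)[1*(2)*conj(2) + 1*(-2)*conj(-2) + 2*(0)*conj(0) + 2*(0)*conj(0) + 2*(0)*conj(0)]
      = (1/8)[(4) + (4) + (0) + (0) + (0)] = 8/8 = 1
Hence the multiplicities are chi_5: 1. Dimension check: dim(chi_5)*dim(chi_2) = 2*1 = 2 and sum (mult * dim) = 1*2 = 2.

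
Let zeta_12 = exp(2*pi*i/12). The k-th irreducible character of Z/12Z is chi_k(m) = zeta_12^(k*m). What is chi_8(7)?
chi_8(7) = zeta_12^56 = exp(-2*I*pi/3)

Argument: chi_8(7) = zeta_12^(8*7) = zeta_12^56. Since zeta_12^12 = 1, this equals zeta_12^8 = exp(2*pi*i*8/12) = exp(-2*I*pi/3).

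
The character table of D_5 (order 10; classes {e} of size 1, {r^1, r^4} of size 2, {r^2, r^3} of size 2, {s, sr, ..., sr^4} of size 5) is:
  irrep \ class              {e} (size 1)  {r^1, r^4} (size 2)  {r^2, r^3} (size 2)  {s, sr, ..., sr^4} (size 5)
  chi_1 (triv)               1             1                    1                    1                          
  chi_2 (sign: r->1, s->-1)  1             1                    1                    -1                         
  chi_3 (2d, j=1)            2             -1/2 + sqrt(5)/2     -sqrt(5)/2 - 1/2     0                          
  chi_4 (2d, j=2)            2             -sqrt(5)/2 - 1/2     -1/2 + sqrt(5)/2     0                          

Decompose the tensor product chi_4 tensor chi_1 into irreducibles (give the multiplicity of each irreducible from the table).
chi_4 tensor chi_1 = chi_4 (all other irreducibles have multiplicity 0).

Details: The character of a tensor product is the pointwise product (chi_4 * chi_1)(C) = chi_4(C) * chi_1(C):
  {e}: (2)*(1), {r^1, r^4}: (-sqrt(5)/2 - 1/2)*(1), {r^2, r^3}: (-1/2 + sqrt(5)/2)*(1), {s, sr, ..., sr^4}: (0)*(1)
so (chi_4 * chi_1) takes values
  {e} -> 2, {r^1, r^4} -> -sqrt(5)/2 - 1/2, {r^2, r^3} -> -1/2 + sqrt(5)/2, {s, sr, ..., sr^4} -> 0.
Now take the inner product of this character with each irreducible chi from the table, <chi_4*chi_1, chi> = (1/10) sum_C |C| (chi_4*chi_1)(C) conj(chi(C)):
  <chi_4*chi_1, chi_1> = (1/10)[1*(2)*conj(1) + 2*(-sqrt(5)/2 - 1/2)*conj(1) + 2*(-1/2 + sqrt(5)/2)*conj(1) + 5*(0)*conj(1)]
      = (1/10)[(2) + (-sqrt(5) - 1) + (-1 + sqrt(5)) + (0)] = 0/10 = 0
  <chi_4*chi_1, chi_2> = (1/10)[1*(2)*conj(1) + 2*(-sqrt(5)/2 - 1/2)*conj(1) + 2*(-1/2 + sqrt(5)/2)*conj(1) + 5*(0)*conj(-1)]
      = (1/10)[(2) + (-sqrt(5) - 1) + (-1 + sqrt(5)) + (0)] = 0/10 = 0
  <chi_4*chi_1, chi_3> = (1/10)[1*(2)*conj(2) + 2*(-sqrt(5)/2 - 1/2)*conj(-1/2 + sqrt(5)/2) + 2*(-1/2 + sqrt(5)/2)*conj(-sqrt(5)/2 - 1/2) + 5*(0)*conj(0)]
      = (1/10)[(4) + (-2) + (-2) + (0)] = 0/10 = 0
  <chi_4*chi_1, chi_4> = (1/10)[1*(2)*conj(2) + 2*(-sqrt(5)/2 - 1/2)*conj(-sqrt(5)/2 - 1/2) + 2*(-1/2 + sqrt(5)/2)*conj(-1/2 + sqrt(5)/2) + 5*(0)*conj(0)]
      = (1/10)[(4) + (sqrt(5) + 3) + (3 - sqrt(5)) + (0)] = 10/10 = 1
Hence the multiplicities are chi_4: 1. Dimension check: dim(chi_4)*dim(chi_1) = 2*1 = 2 and sum (mult * dim) = 1*2 = 2.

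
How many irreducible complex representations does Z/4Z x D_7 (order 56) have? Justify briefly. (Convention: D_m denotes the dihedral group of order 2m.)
20

Argument: The number of irreducible complex representations of a finite group equals its number of conjugacy classes. For a direct product, #classes(G x H) = #classes(G) * #classes(H). Z/4Z has 4 classes (abelian), D_7 has 5 classes, so 4 * 5 = 20, so Z/4Z x D_7 (order 56) has exactly 20 irreducible complex representations.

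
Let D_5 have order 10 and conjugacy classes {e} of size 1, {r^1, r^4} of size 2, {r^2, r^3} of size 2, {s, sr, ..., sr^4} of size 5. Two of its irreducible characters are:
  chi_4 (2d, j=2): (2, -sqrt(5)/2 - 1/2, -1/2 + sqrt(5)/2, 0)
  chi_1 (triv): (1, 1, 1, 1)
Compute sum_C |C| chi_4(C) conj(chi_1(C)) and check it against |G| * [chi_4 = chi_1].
Sum = 0; so <chi_4, chi_1> = 0 (distinct irreducibles are orthogonal).

Reasoning: Compute term by term over conjugacy classes (|C| * chi_4(C) * conj(chi_1(C))):
  1*(2)*conj(1) + 2*(-sqrt(5)/2 - 1/2)*conj(1) + 2*(-1/2 + sqrt(5)/2)*conj(1) + 5*(0)*conj(1)
  = (2) + (-sqrt(5) - 1) + (-1 + sqrt(5)) + (0)
  = 0.
Dividing by |G| = 10 gives 0/10 = 0, matching the row-orthogonality relation <chi_4, chi_1> = [chi_4 = chi_1].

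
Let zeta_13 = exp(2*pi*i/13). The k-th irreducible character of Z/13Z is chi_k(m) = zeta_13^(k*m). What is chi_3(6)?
chi_3(6) = zeta_13^18 = exp(10*I*pi/13)

Why: chi_3(6) = zeta_13^(3*6) = zeta_13^18. Since zeta_13^13 = 1, this equals zeta_13^5 = exp(2*pi*i*5/13) = exp(10*I*pi/13).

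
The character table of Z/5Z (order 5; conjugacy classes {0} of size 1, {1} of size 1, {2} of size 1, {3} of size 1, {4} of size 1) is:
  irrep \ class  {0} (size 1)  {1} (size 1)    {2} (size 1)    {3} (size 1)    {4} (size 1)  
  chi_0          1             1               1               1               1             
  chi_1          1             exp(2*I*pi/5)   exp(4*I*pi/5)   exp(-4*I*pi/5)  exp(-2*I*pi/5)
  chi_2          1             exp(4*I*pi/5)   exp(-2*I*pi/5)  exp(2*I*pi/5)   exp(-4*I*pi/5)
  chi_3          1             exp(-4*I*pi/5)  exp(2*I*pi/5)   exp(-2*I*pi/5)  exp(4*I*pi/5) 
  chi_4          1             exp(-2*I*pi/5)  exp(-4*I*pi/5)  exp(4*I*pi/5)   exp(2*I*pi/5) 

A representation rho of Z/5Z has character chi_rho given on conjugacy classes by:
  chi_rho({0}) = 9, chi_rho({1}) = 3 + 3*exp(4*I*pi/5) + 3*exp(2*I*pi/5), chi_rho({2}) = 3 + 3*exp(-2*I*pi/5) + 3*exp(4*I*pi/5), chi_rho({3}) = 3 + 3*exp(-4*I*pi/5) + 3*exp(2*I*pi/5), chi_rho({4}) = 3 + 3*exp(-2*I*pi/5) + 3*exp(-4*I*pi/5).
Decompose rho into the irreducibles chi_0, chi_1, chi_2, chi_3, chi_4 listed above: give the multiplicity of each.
Multiplicities: chi_0: 3, chi_1: 3, chi_2: 3, chi_3: 0, chi_4: 0.

Why: Use <chi_rho, chi> = (1/|G|) sum_C |C| * chi_rho(C) * conj(chi(C)) with |G| = 5 for each irreducible chi in the table:
  <chi_rho, chi_0> = (1/5)[1*(9)*conj(1) + 1*(3 + 3*exp(4*I*pi/5) + 3*exp(2*I*pi/5))*conj(1) + 1*(3 + 3*exp(-2*I*pi/5) + 3*exp(4*I*pi/5))*conj(1) + 1*(3 + 3*exp(-4*I*pi/5) + 3*exp(2*I*pi/5))*conj(1) + 1*(3 + 3*exp(-2*I*pi/5) + 3*exp(-4*I*pi/5))*conj(1)]
      = (1/5)[(9) + (3 + 3*exp(4*I*pi/5) + 3*exp(2*I*pi/5)) + (3 + 3*exp(-2*I*pi/5) + 3*exp(4*I*pi/5)) + (3 + 3*exp(-4*I*pi/5) + 3*exp(2*I*pi/5)) + (3 + 3*exp(-2*I*pi/5) + 3*exp(-4*I*pi/5))] = 15/5 = 3
  <chi_rho, chi_1> = (1/5)[1*(9)*conj(1) + 1*(3 + 3*exp(4*I*pi/5) + 3*exp(2*I*pi/5))*conj(exp(2*I*pi/5)) + 1*(3 + 3*exp(-2*I*pi/5) + 3*exp(4*I*pi/5))*conj(exp(4*I*pi/5)) + 1*(3 + 3*exp(-4*I*pi/5) + 3*exp(2*I*pi/5))*conj(exp(-4*I*pi/5)) + 1*(3 + 3*exp(-2*I*pi/5) + 3*exp(-4*I*pi/5))*conj(exp(-2*I*pi/5))]
      = (1/5)[(9) + (3 + 3*exp(-2*I*pi/5) + 3*exp(2*I*pi/5)) + (3 + 3*exp(-4*I*pi/5) + 3*exp(4*I*pi/5)) + (3 + 3*exp(-4*I*pi/5) + 3*exp(4*I*pi/5)) + (3 + 3*exp(-2*I*pi/5) + 3*exp(2*I*pi/5))] = 15/5 = 3
  <chi_rho, chi_2> = (1/5)[1*(9)*conj(1) + 1*(3 + 3*exp(4*I*pi/5) + 3*exp(2*I*pi/5))*conj(exp(4*I*pi/5)) + 1*(3 + 3*exp(-2*I*pi/5) + 3*exp(4*I*pi/5))*conj(exp(-2*I*pi/5)) + 1*(3 + 3*exp(-4*I*pi/5) + 3*exp(2*I*pi/5))*conj(exp(2*I*pi/5)) + 1*(3 + 3*exp(-2*I*pi/5) + 3*exp(-4*I*pi/5))*conj(exp(-4*I*pi/5))]
      = (1/5)[(9) + (3 + 3*exp(-2*I*pi/5) + 3*exp(-4*I*pi/5)) + (3 + 3*exp(-4*I*pi/5) + 3*exp(2*I*pi/5)) + (3 + 3*exp(-2*I*pi/5) + 3*exp(4*I*pi/5)) + (3 + 3*exp(4*I*pi/5) + 3*exp(2*I*pi/5))] = 15/5 = 3
  <chi_rho, chi_3> = (1/5)[1*(9)*conj(1) + 1*(3 + 3*exp(4*I*pi/5) + 3*exp(2*I*pi/5))*conj(exp(-4*I*pi/5)) + 1*(3 + 3*exp(-2*I*pi/5) + 3*exp(4*I*pi/5))*conj(exp(2*I*pi/5)) + 1*(3 + 3*exp(-4*I*pi/5) + 3*exp(2*I*pi/5))*conj(exp(-2*I*pi/5)) + 1*(3 + 3*exp(-2*I*pi/5) + 3*exp(-4*I*pi/5))*conj(exp(4*I*pi/5))]
      = (1/5)[(9) + (3*exp(-2*I*pi/5) + 3*exp(-4*I*pi/5) + 3*exp(4*I*pi/5)) + (3*exp(-2*I*pi/5) + 3*exp(-4*I*pi/5) + 3*exp(2*I*pi/5)) + (3*exp(-2*I*pi/5) + 3*exp(4*I*pi/5) + 3*exp(2*I*pi/5)) + (3*exp(-4*I*pi/5) + 3*exp(4*I*pi/5) + 3*exp(2*I*pi/5))] = 0/5 = 0
  <chi_rho, chi_4> = (1/5)[1*(9)*conj(1) + 1*(3 + 3*exp(4*I*pi/5) + 3*exp(2*I*pi/5))*conj(exp(-2*I*pi/5)) + 1*(3 + 3*exp(-2*I*pi/5) + 3*exp(4*I*pi/5))*conj(exp(-4*I*pi/5)) + 1*(3 + 3*exp(-4*I*pi/5) + 3*exp(2*I*pi/5))*conj(exp(4*I*pi/5)) + 1*(3 + 3*exp(-2*I*pi/5) + 3*exp(-4*I*pi/5))*conj(exp(2*I*pi/5))]
      = (1/5)[(9) + (3*exp(-4*I*pi/5) + 3*exp(4*I*pi/5) + 3*exp(2*I*pi/5)) + (3*exp(-2*I*pi/5) + 3*exp(4*I*pi/5) + 3*exp(2*I*pi/5)) + (3*exp(-2*I*pi/5) + 3*exp(-4*I*pi/5) + 3*exp(2*I*pi/5)) + (3*exp(-2*I*pi/5) + 3*exp(-4*I*pi/5) + 3*exp(4*I*pi/5))] = 0/5 = 0
(Exp terms are combined using exp(i*s)*conj(exp(i*t)) = exp(i*(s-t)), and sums of them are collapsed using the identity that for every m > 1 the m distinct m-th roots of unity sum to 0, e.g. 1 + exp(2*I*pi/3) + exp(-2*I*pi/3) = 0.)
Dimension check: dim(rho) = sum (mult * dim) = 3*1 + 3*1 + 3*1 + 0*1 + 0*1 = 9 = chi_rho(e) = 9.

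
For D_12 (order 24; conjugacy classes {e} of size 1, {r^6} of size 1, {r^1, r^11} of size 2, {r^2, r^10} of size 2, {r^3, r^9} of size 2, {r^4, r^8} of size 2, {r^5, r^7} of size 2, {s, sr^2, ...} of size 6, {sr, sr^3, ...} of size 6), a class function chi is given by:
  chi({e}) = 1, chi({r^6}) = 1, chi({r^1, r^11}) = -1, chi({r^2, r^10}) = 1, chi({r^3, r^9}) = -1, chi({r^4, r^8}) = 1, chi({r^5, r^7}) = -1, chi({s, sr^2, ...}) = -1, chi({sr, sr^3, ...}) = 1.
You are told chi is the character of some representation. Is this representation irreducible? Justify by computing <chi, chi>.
Irreducible: <chi, chi> = 1.

Derivation: <chi, chi> = (1/|G|) sum_C |C| * |chi(C)|^2 = (1/24)[1*|1|^2 + 1*|1|^2 + 2*|-1|^2 + 2*|1|^2 + 2*|-1|^2 + 2*|1|^2 + 2*|-1|^2 + 6*|-1|^2 + 6*|1|^2]
  = (1/24)[(1) + (1) + (2) + (2) + (2) + (2) + (2) + (6) + (6)] = 24/24 = 1.
A character is irreducible iff <chi, chi> = 1, so this representation is irreducible.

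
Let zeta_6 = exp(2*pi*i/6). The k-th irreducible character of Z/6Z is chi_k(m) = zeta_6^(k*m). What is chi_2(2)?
chi_2(2) = zeta_6^4 = exp(-2*I*pi/3)

Argument: chi_2(2) = zeta_6^(2*2) = zeta_6^4. Since zeta_6^6 = 1, this equals zeta_6^4 = exp(2*pi*i*4/6) = exp(-2*I*pi/3).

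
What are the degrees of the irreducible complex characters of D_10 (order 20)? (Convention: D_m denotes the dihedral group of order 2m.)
Dimensions: 1, 1, 1, 1, 2, 2, 2, 2

Derivation: There are 8 irreducibles (= number of conjugacy classes). Their dimensions d_i satisfy sum d_i^2 = |G| = 20: 1 + 1 + 1 + 1 + 4 + 4 + 4 + 4 = 20.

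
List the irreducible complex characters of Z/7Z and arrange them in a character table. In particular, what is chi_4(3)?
Character table of Z/7Z (irreps indexed chi_0,...,chi_6 with chi_k(m) = zeta_7^(k*m), zeta_7 = exp(2*pi*i/7)):
  irrep \ class  {0} (size 1)  {1} (size 1)    {2} (size 1)    {3} (size 1)    {4} (size 1)    {5} (size 1)    {6} (size 1)  
  chi_0          1             1               1               1               1               1               1             
  chi_1          1             exp(2*I*pi/7)   exp(4*I*pi/7)   exp(6*I*pi/7)   exp(-6*I*pi/7)  exp(-4*I*pi/7)  exp(-2*I*pi/7)
  chi_2          1             exp(4*I*pi/7)   exp(-6*I*pi/7)  exp(-2*I*pi/7)  exp(2*I*pi/7)   exp(6*I*pi/7)   exp(-4*I*pi/7)
  chi_3          1             exp(6*I*pi/7)   exp(-2*I*pi/7)  exp(4*I*pi/7)   exp(-4*I*pi/7)  exp(2*I*pi/7)   exp(-6*I*pi/7)
  chi_4          1             exp(-6*I*pi/7)  exp(2*I*pi/7)   exp(-4*I*pi/7)  exp(4*I*pi/7)   exp(-2*I*pi/7)  exp(6*I*pi/7) 
  chi_5          1             exp(-4*I*pi/7)  exp(6*I*pi/7)   exp(2*I*pi/7)   exp(-2*I*pi/7)  exp(-6*I*pi/7)  exp(4*I*pi/7) 
  chi_6          1             exp(-2*I*pi/7)  exp(-4*I*pi/7)  exp(-6*I*pi/7)  exp(6*I*pi/7)   exp(4*I*pi/7)   exp(2*I*pi/7) 

Spot check: chi_4(3) = zeta_7^(4*3) = zeta_7^12 = exp(-4*I*pi/7).

Proof sketch: Z/7Z is abelian, so all 7 irreducible complex representations are 1-dimensional. They are given by chi_k(m) = zeta_7^(k*m) for k = 0,...,6. Row orthogonality: sum_m chi_k(m) conj(chi_l(m)) = 7 * [k = l].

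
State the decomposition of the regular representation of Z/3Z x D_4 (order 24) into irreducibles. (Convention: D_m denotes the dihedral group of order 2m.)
Each irreducible V_i of dimension d_i appears with multiplicity d_i, i.e. rho_reg = (direct sum over all irreducibles V_i) d_i V_i. The irreducible dimensions for Z/3Z x D_4 are 1, 1, 1, 1, 1, 1, 1, 1, 1, 1, 1, 1, 2, 2, 2: 12 irreducibles of dimension 1, each with multiplicity 1; 3 irreducibles of dimension 2, each with multiplicity 2. Total dimension 12*1*1 + 3*2*2 = 24 = |G|.

General theorem: in the regular representation of a finite group G, each irreducible appears with multiplicity equal to its dimension. Check: dim(rho_reg) = sum d_i^2 = 1 + 1 + 1 + 1 + 1 + 1 + 1 + 1 + 1 + 1 + 1 + 1 + 4 + 4 + 4 = 24 = |G|.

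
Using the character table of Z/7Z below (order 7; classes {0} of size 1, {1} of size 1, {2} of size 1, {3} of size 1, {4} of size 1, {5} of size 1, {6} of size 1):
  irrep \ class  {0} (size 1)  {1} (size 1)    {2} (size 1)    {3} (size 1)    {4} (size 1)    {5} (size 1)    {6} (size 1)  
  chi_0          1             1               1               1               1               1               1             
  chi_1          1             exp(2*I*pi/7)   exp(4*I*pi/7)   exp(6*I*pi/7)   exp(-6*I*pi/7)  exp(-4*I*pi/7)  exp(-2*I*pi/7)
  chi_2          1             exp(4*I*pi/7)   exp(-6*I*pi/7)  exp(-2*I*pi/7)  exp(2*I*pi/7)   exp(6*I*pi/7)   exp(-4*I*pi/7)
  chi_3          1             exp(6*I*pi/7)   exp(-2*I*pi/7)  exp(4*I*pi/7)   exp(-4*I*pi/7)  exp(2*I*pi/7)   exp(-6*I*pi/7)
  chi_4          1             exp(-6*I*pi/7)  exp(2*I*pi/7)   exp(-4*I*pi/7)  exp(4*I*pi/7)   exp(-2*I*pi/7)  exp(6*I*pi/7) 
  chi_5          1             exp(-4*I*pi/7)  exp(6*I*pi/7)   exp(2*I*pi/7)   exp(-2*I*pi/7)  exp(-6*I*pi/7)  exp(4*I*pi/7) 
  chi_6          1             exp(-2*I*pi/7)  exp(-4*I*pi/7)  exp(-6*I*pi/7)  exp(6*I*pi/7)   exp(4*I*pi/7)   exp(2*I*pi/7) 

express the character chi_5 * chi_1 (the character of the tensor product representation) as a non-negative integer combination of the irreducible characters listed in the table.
chi_5 tensor chi_1 = chi_6 (all other irreducibles have multiplicity 0).

Argument: The character of a tensor product is the pointwise product (chi_5 * chi_1)(C) = chi_5(C) * chi_1(C):
  {0}: (1)*(1), {1}: (exp(-4*I*pi/7))*(exp(2*I*pi/7)), {2}: (exp(6*I*pi/7))*(exp(4*I*pi/7)), {3}: (exp(2*I*pi/7))*(exp(6*I*pi/7)), {4}: (exp(-2*I*pi/7))*(exp(-6*I*pi/7)), {5}: (exp(-6*I*pi/7))*(exp(-4*I*pi/7)), {6}: (exp(4*I*pi/7))*(exp(-2*I*pi/7))
so (chi_5 * chi_1) takes values
  {0} -> 1, {1} -> exp(-2*I*pi/7), {2} -> exp(-4*I*pi/7), {3} -> exp(-6*I*pi/7), {4} -> exp(6*I*pi/7), {5} -> exp(4*I*pi/7), {6} -> exp(2*I*pi/7).
Now take the inner product of this character with each irreducible chi from the table, <chi_5*chi_1, chi> = (1/7) sum_C |C| (chi_5*chi_1)(C) conj(chi(C)):
  <chi_5*chi_1, chi_0> = (1/7)[1*(1)*conj(1) + 1*(exp(-2*I*pi/7))*conj(1) + 1*(exp(-4*I*pi/7))*conj(1) + 1*(exp(-6*I*pi/7))*conj(1) + 1*(exp(6*I*pi/7))*conj(1) + 1*(exp(4*I*pi/7))*conj(1) + 1*(exp(2*I*pi/7))*conj(1)]
      = (1/7)[(1) + (exp(-2*I*pi/7)) + (exp(-4*I*pi/7)) + (exp(-6*I*pi/7)) + (exp(6*I*pi/7)) + (exp(4*I*pi/7)) + (exp(2*I*pi/7))] = 0/7 = 0
  <chi_5*chi_1, chi_1> = (1/7)[1*(1)*conj(1) + 1*(exp(-2*I*pi/7))*conj(exp(2*I*pi/7)) + 1*(exp(-4*I*pi/7))*conj(exp(4*I*pi/7)) + 1*(exp(-6*I*pi/7))*conj(exp(6*I*pi/7)) + 1*(exp(6*I*pi/7))*conj(exp(-6*I*pi/7)) + 1*(exp(4*I*pi/7))*conj(exp(-4*I*pi/7)) + 1*(exp(2*I*pi/7))*conj(exp(-2*I*pi/7))]
      = (1/7)[(1) + (exp(-4*I*pi/7)) + (exp(6*I*pi/7)) + (exp(2*I*pi/7)) + (exp(-2*I*pi/7)) + (exp(-6*I*pi/7)) + (exp(4*I*pi/7))] = 0/7 = 0
  <chi_5*chi_1, chi_2> = (1/7)[1*(1)*conj(1) + 1*(exp(-2*I*pi/7))*conj(exp(4*I*pi/7)) + 1*(exp(-4*I*pi/7))*conj(exp(-6*I*pi/7)) + 1*(exp(-6*I*pi/7))*conj(exp(-2*I*pi/7)) + 1*(exp(6*I*pi/7))*conj(exp(2*I*pi/7)) + 1*(exp(4*I*pi/7))*conj(exp(6*I*pi/7)) + 1*(exp(2*I*pi/7))*conj(exp(-4*I*pi/7))]
      = (1/7)[(1) + (exp(-6*I*pi/7)) + (exp(2*I*pi/7)) + (exp(-4*I*pi/7)) + (exp(4*I*pi/7)) + (exp(-2*I*pi/7)) + (exp(6*I*pi/7))] = 0/7 = 0
  <chi_5*chi_1, chi_3> = (1/7)[1*(1)*conj(1) + 1*(exp(-2*I*pi/7))*conj(exp(6*I*pi/7)) + 1*(exp(-4*I*pi/7))*conj(exp(-2*I*pi/7)) + 1*(exp(-6*I*pi/7))*conj(exp(4*I*pi/7)) + 1*(exp(6*I*pi/7))*conj(exp(-4*I*pi/7)) + 1*(exp(4*I*pi/7))*conj(exp(2*I*pi/7)) + 1*(exp(2*I*pi/7))*conj(exp(-6*I*pi/7))]
      = (1/7)[(1) + (exp(6*I*pi/7)) + (exp(-2*I*pi/7)) + (exp(4*I*pi/7)) + (exp(-4*I*pi/7)) + (exp(2*I*pi/7)) + (exp(-6*I*pi/7))] = 0/7 = 0
  <chi_5*chi_1, chi_4> = (1/7)[1*(1)*conj(1) + 1*(exp(-2*I*pi/7))*conj(exp(-6*I*pi/7)) + 1*(exp(-4*I*pi/7))*conj(exp(2*I*pi/7)) + 1*(exp(-6*I*pi/7))*conj(exp(-4*I*pi/7)) + 1*(exp(6*I*pi/7))*conj(exp(4*I*pi/7)) + 1*(exp(4*I*pi/7))*conj(exp(-2*I*pi/7)) + 1*(exp(2*I*pi/7))*conj(exp(6*I*pi/7))]
      = (1/7)[(1) + (exp(4*I*pi/7)) + (exp(-6*I*pi/7)) + (exp(-2*I*pi/7)) + (exp(2*I*pi/7)) + (exp(6*I*pi/7)) + (exp(-4*I*pi/7))] = 0/7 = 0
  <chi_5*chi_1, chi_5> = (1/7)[1*(1)*conj(1) + 1*(exp(-2*I*pi/7))*conj(exp(-4*I*pi/7)) + 1*(exp(-4*I*pi/7))*conj(exp(6*I*pi/7)) + 1*(exp(-6*I*pi/7))*conj(exp(2*I*pi/7)) + 1*(exp(6*I*pi/7))*conj(exp(-2*I*pi/7)) + 1*(exp(4*I*pi/7))*conj(exp(-6*I*pi/7)) + 1*(exp(2*I*pi/7))*conj(exp(4*I*pi/7))]
      = (1/7)[(1) + (exp(2*I*pi/7)) + (exp(4*I*pi/7)) + (exp(6*I*pi/7)) + (exp(-6*I*pi/7)) + (exp(-4*I*pi/7)) + (exp(-2*I*pi/7))] = 0/7 = 0
  <chi_5*chi_1, chi_6> = (1/7)[1*(1)*conj(1) + 1*(exp(-2*I*pi/7))*conj(exp(-2*I*pi/7)) + 1*(exp(-4*I*pi/7))*conj(exp(-4*I*pi/7)) + 1*(exp(-6*I*pi/7))*conj(exp(-6*I*pi/7)) + 1*(exp(6*I*pi/7))*conj(exp(6*I*pi/7)) + 1*(exp(4*I*pi/7))*conj(exp(4*I*pi/7)) + 1*(exp(2*I*pi/7))*conj(exp(2*I*pi/7))]
      = (1/7)[(1) + (1) + (1) + (1) + (1) + (1) + (1)] = 7/7 = 1
(Exp terms are combined using exp(i*s)*conj(exp(i*t)) = exp(i*(s-t)), and sums of them are collapsed using the identity that for every m > 1 the m distinct m-th roots of unity sum to 0, e.g. 1 + exp(2*I*pi/3) + exp(-2*I*pi/3) = 0.)
Hence the multiplicities are chi_6: 1. Dimension check: dim(chi_5)*dim(chi_1) = 1*1 = 1 and sum (mult * dim) = 1*1 = 1.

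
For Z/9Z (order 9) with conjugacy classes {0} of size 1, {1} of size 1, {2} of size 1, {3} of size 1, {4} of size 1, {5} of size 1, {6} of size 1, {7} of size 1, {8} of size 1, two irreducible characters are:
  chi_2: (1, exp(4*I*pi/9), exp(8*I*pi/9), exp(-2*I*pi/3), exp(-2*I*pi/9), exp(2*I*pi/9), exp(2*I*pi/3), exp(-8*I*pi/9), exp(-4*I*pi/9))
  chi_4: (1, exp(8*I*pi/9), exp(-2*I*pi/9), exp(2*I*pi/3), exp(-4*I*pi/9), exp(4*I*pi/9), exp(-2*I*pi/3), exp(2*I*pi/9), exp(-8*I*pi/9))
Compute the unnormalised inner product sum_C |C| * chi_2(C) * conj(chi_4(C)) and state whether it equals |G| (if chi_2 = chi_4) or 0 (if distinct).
Sum = 0; so <chi_2, chi_4> = 0 (distinct irreducibles are orthogonal).

Compute term by term over conjugacy classes (|C| * chi_2(C) * conj(chi_4(C))):
  1*(1)*conj(1) + 1*(exp(4*I*pi/9))*conj(exp(8*I*pi/9)) + 1*(exp(8*I*pi/9))*conj(exp(-2*I*pi/9)) + 1*(exp(-2*I*pi/3))*conj(exp(2*I*pi/3)) + 1*(exp(-2*I*pi/9))*conj(exp(-4*I*pi/9)) + 1*(exp(2*I*pi/9))*conj(exp(4*I*pi/9)) + 1*(exp(2*I*pi/3))*conj(exp(-2*I*pi/3)) + 1*(exp(-8*I*pi/9))*conj(exp(2*I*pi/9)) + 1*(exp(-4*I*pi/9))*conj(exp(-8*I*pi/9))
  = (1) + (exp(-4*I*pi/9)) + (exp(-8*I*pi/9)) + (exp(2*I*pi/3)) + (exp(2*I*pi/9)) + (exp(-2*I*pi/9)) + (exp(-2*I*pi/3)) + (exp(8*I*pi/9)) + (exp(4*I*pi/9))
  = 0.
(Exp terms are combined using exp(i*s)*conj(exp(i*t)) = exp(i*(s-t)), and sums of them are collapsed using the identity that for every m > 1 the m distinct m-th roots of unity sum to 0, e.g. 1 + exp(2*I*pi/3) + exp(-2*I*pi/3) = 0.)
Dividing by |G| = 9 gives 0/9 = 0, matching the row-orthogonality relation <chi_2, chi_4> = [chi_2 = chi_4].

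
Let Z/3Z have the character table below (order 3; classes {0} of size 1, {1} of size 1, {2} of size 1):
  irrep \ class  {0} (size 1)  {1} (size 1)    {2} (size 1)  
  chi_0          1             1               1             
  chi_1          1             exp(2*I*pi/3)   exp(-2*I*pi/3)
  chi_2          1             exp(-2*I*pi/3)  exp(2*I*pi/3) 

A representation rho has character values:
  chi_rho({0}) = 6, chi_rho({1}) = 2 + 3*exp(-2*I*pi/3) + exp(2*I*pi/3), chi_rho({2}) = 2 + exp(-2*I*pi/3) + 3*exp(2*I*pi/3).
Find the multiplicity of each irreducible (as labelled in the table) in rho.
Multiplicities: chi_0: 2, chi_1: 1, chi_2: 3.

Explanation: Use <chi_rho, chi> = (1/|G|) sum_C |C| * chi_rho(C) * conj(chi(C)) with |G| = 3 for each irreducible chi in the table:
  <chi_rho, chi_0> = (1/3)[1*(6)*conj(1) + 1*(2 + 3*exp(-2*I*pi/3) + exp(2*I*pi/3))*conj(1) + 1*(2 + exp(-2*I*pi/3) + 3*exp(2*I*pi/3))*conj(1)]
      = (1/3)[(6) + (2 + 3*exp(-2*I*pi/3) + exp(2*I*pi/3)) + (2 + exp(-2*I*pi/3) + 3*exp(2*I*pi/3))] = 6/3 = 2
  <chi_rho, chi_1> = (1/3)[1*(6)*conj(1) + 1*(2 + 3*exp(-2*I*pi/3) + exp(2*I*pi/3))*conj(exp(2*I*pi/3)) + 1*(2 + exp(-2*I*pi/3) + 3*exp(2*I*pi/3))*conj(exp(-2*I*pi/3))]
      = (1/3)[(6) + (1 + 2*exp(-2*I*pi/3) + 3*exp(2*I*pi/3)) + (1 + 3*exp(-2*I*pi/3) + 2*exp(2*I*pi/3))] = 3/3 = 1
  <chi_rho, chi_2> = (1/3)[1*(6)*conj(1) + 1*(2 + 3*exp(-2*I*pi/3) + exp(2*I*pi/3))*conj(exp(-2*I*pi/3)) + 1*(2 + exp(-2*I*pi/3) + 3*exp(2*I*pi/3))*conj(exp(2*I*pi/3))]
      = (1/3)[(6) + (3 + exp(-2*I*pi/3) + 2*exp(2*I*pi/3)) + (3 + 2*exp(-2*I*pi/3) + exp(2*I*pi/3))] = 9/3 = 3
(Exp terms are combined using exp(i*s)*conj(exp(i*t)) = exp(i*(s-t)), and sums of them are collapsed using the identity that for every m > 1 the m distinct m-th roots of unity sum to 0, e.g. 1 + exp(2*I*pi/3) + exp(-2*I*pi/3) = 0.)
Dimension check: dim(rho) = sum (mult * dim) = 2*1 + 1*1 + 3*1 = 6 = chi_rho(e) = 6.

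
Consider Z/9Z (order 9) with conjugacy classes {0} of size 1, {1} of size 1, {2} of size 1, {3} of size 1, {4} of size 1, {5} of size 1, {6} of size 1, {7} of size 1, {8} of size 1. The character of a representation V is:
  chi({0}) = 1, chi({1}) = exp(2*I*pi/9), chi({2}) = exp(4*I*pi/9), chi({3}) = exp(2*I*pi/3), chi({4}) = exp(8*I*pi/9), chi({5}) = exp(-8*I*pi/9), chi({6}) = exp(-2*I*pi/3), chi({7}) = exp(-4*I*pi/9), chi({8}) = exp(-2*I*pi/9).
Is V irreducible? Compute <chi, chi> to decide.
Irreducible: <chi, chi> = 1.

Details: <chi, chi> = (1/|G|) sum_C |C| * |chi(C)|^2 = (1/9)[1*|1|^2 + 1*|exp(2*I*pi/9)|^2 + 1*|exp(4*I*pi/9)|^2 + 1*|exp(2*I*pi/3)|^2 + 1*|exp(8*I*pi/9)|^2 + 1*|exp(-8*I*pi/9)|^2 + 1*|exp(-2*I*pi/3)|^2 + 1*|exp(-4*I*pi/9)|^2 + 1*|exp(-2*I*pi/9)|^2]
  = (1/9)[(1) + (1) + (1) + (1) + (1) + (1) + (1) + (1) + (1)] = 9/9 = 1.
(Exp terms are combined using exp(i*s)*conj(exp(i*t)) = exp(i*(s-t)), and sums of them are collapsed using the identity that for every m > 1 the m distinct m-th roots of unity sum to 0, e.g. 1 + exp(2*I*pi/3) + exp(-2*I*pi/3) = 0.)
A character is irreducible iff <chi, chi> = 1, so this representation is irreducible.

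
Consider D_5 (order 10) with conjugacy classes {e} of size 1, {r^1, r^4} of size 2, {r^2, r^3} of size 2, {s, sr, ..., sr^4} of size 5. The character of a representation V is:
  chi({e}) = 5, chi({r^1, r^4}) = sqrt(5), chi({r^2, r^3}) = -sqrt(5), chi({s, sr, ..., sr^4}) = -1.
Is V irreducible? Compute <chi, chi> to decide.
Not irreducible (reducible): <chi, chi> = 5 > 1.

Derivation: <chi, chi> = (1/|G|) sum_C |C| * |chi(C)|^2 = (1/10)[1*|5|^2 + 2*|sqrt(5)|^2 + 2*|-sqrt(5)|^2 + 5*|-1|^2]
  = (1/10)[(25) + (10) + (10) + (5)] = 50/10 = 5.
A character is irreducible iff <chi, chi> = 1, so this representation is reducible.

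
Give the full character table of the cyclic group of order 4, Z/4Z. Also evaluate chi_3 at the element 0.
Character table of Z/4Z (irreps indexed chi_0,...,chi_3 with chi_k(m) = zeta_4^(k*m), zeta_4 = exp(2*pi*i/4)):
  irrep \ class  {0} (size 1)  {1} (size 1)  {2} (size 1)  {3} (size 1)
  chi_0          1             1             1             1           
  chi_1          1             I             -1            -I          
  chi_2          1             -1            1             -1          
  chi_3          1             -I            -1            I           

Spot check: chi_3(0) = zeta_4^(3*0) = zeta_4^0 = 1.

Working: Z/4Z is abelian, so all 4 irreducible complex representations are 1-dimensional. They are given by chi_k(m) = zeta_4^(k*m) for k = 0,...,3. Row orthogonality: sum_m chi_k(m) conj(chi_l(m)) = 4 * [k = l].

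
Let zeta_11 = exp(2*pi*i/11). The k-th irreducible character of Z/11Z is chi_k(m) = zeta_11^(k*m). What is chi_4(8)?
chi_4(8) = zeta_11^32 = exp(-2*I*pi/11)

Argument: chi_4(8) = zeta_11^(4*8) = zeta_11^32. Since zeta_11^11 = 1, this equals zeta_11^10 = exp(2*pi*i*10/11) = exp(-2*I*pi/11).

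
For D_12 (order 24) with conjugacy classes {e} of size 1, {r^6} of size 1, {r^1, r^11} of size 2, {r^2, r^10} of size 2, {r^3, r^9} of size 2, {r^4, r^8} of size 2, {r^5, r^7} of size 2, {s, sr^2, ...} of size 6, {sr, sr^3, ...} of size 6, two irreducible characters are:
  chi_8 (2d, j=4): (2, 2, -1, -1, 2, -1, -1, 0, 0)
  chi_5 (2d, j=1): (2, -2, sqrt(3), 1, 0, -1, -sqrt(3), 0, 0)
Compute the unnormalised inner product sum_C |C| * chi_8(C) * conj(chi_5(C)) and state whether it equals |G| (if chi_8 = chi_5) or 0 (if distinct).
Sum = 0; so <chi_8, chi_5> = 0 (distinct irreducibles are orthogonal).

Argument: Compute term by term over conjugacy classes (|C| * chi_8(C) * conj(chi_5(C))):
  1*(2)*conj(2) + 1*(2)*conj(-2) + 2*(-1)*conj(sqrt(3)) + 2*(-1)*conj(1) + 2*(2)*conj(0) + 2*(-1)*conj(-1) + 2*(-1)*conj(-sqrt(3)) + 6*(0)*conj(0) + 6*(0)*conj(0)
  = (4) + (-4) + (-2*sqrt(3)) + (-2) + (0) + (2) + (2*sqrt(3)) + (0) + (0)
  = 0.
Dividing by |G| = 24 gives 0/24 = 0, matching the row-orthogonality relation <chi_8, chi_5> = [chi_8 = chi_5].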